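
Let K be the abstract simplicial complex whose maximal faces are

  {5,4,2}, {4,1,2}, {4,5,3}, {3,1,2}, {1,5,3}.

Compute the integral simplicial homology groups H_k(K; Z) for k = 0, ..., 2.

Fix the vertex order 1 < 2 < 3 < 4 < 5 and write every simplex with vertices in increasing order. Then dim K = 2 and the simplices of K are:

  0-simplices (5): [1], [2], [3], [4], [5]
  1-simplices (10): [1,2], [1,3], [1,4], [1,5], [2,3], [2,4], [2,5], [3,4], [3,5], [4,5]
  2-simplices (5): [1,2,3], [1,2,4], [1,3,5], [2,4,5], [3,4,5]

giving chain groups C_0 ≅ Z^5, C_1 ≅ Z^10, C_2 ≅ Z^5.

Boundary ∂_1: C_1 → C_0 maps an edge to its endpoints' difference, ∂[p,q] = q − p.
As a 5×10 matrix over Z this has rank 4, with invariant factors (1,1,1,1).

The boundary map ∂_2: C_2 → C_1 maps a triangle to the signed sum of its edges. For instance
  ∂[3,4,5] = [4,5] − [3,5] + [3,4],
  ∂[1,3,5] = [3,5] − [1,5] + [1,3].
The 10×5 boundary matrix has rank 5 and Smith normal form diag(1,1,1,1,1).

Reading off H_k = ker ∂_k / im ∂_{k+1}:

  H_0: rank C_0 − rank ∂_1 = 5 − 4 = 1, and the invariant factors of ∂_1 are all 1, so H_0 = Z.
  H_1: rank ker ∂_1 − rank ∂_2 = (10 − 4) − 5 = 1, and the invariant factors of ∂_2 are all 1, so H_1 = Z.
  H_2: rank ker ∂_2 − rank ∂_3 = (5 − 5) − 0 = 0, and there is no ∂_3, so H_2 = 0.

H_0 = Z,  H_1 = Z,  H_2 = 0.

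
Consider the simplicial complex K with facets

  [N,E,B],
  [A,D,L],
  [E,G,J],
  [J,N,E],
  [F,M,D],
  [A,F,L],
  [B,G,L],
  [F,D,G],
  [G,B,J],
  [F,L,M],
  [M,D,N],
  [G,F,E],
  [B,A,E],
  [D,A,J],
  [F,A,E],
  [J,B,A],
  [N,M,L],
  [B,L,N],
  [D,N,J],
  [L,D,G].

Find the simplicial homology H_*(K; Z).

H_0 = Z,  H_1 = Z × Z/2,  H_2 = 0.

K has 10 vertices, 30 edges, 20 triangles.
rank ∂_0 = 0, rank ∂_1 = 9 ⇒ b_0 = 10 − 0 − 9 = 1; all invariant factors of ∂_1 are 1 so no torsion. So H_0 ≅ Z.
rank ∂_1 = 9, rank ∂_2 = 20 ⇒ b_1 = 30 − 9 − 20 = 1; ∂_2 has invariant factor(s) [2] giving torsion. So H_1 ≅ Z × Z/2.
rank ∂_2 = 20, rank ∂_3 = 0 ⇒ b_2 = 20 − 20 − 0 = 0. So H_2 ≅ 0.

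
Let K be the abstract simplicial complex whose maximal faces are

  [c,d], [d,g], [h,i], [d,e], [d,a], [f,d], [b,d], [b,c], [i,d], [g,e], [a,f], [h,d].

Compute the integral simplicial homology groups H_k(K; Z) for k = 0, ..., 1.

H_0 ≅ Z,  H_1 ≅ Z^4.

Fix the vertex order a < b < c < d < e < f < g < h < i and write every simplex with vertices in increasing order. Then dim K = 1 and the simplices of K are:

  0-simplices (9): a, b, c, d, e, f, g, h, i
  1-simplices (12): ad, af, bc, bd, cd, de, df, dg, dh, di, eg, hi

Hence C_0 ≅ Z^9, C_1 ≅ Z^12.

Boundary ∂_1: C_1 → C_0 maps an edge to its endpoints' difference, ∂[p,q] = q − p. For instance
  ∂cd = d − c.
This gives a 9×12 integer matrix of rank 8; reducing to Smith normal form yields diagonal entries (1,1,1,1,1,1,1,1).

Computing H_k = (kernel of ∂_k) / (image of ∂_{k+1}):

  H_0: rank C_0 − rank ∂_1 = 9 − 8 = 1, and the invariant factors of ∂_1 are all 1, so H_0 = Z.
  H_1: rank ker ∂_1 − rank ∂_2 = (12 − 8) − 0 = 4, and there is no ∂_2, so H_1 = Z^4.

(K is a triangulation of a wedge of 4 circles.)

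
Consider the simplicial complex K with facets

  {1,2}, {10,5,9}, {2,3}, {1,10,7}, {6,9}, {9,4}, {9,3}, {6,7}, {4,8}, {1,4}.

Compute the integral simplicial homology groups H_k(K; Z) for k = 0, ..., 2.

H_0 = Z,  H_1 = Z^3,  H_2 = 0.

We work with the vertex ordering 1 < 2 < 3 < 4 < 5 < 6 < 7 < 8 < 9 < 10. The simplices of K, each written with vertices in increasing order, are:

  0-simplices (10): [1], [2], [3], [4], [5], [6], [7], [8], [9], [10]
  1-simplices (14): [1,2], [1,4], [1,7], [1,10], [2,3], [3,9], [4,8], [4,9], [5,9], [5,10], [6,7], [6,9], [7,10], [9,10]
  2-simplices (2): [1,7,10], [5,9,10]

giving chain groups C_0 ≅ Z^10, C_1 ≅ Z^14, C_2 ≅ Z^2.

∂_1: C_1 → C_0 sends each edge [p,q] (with p < q) to q − p. For instance
  ∂[6,9] = [9] − [6].
As a 10×14 matrix over Z this has rank 9, with invariant factors (1,1,1,1,1,1,1,1,1).

The boundary map ∂_2: C_2 → C_1 acts by ∂[p,q,r] = [q,r] − [p,r] + [p,q]. For instance
  ∂[1,7,10] = [7,10] − [1,10] + [1,7],
  ∂[5,9,10] = [9,10] − [5,10] + [5,9].
This gives a 14×2 integer matrix of rank 2; reducing to Smith normal form yields diagonal entries (1,1).

From H_k ≅ ker(∂_k) / im(∂_{k+1}) we obtain:

  H_0: rank C_0 − rank ∂_1 = 10 − 9 = 1, and the invariant factors of ∂_1 are all 1, so H_0 = Z.
  H_1: rank ker ∂_1 − rank ∂_2 = (14 − 9) − 2 = 3, and the invariant factors of ∂_2 are all 1, so H_1 = Z^3.
  H_2: rank ker ∂_2 − rank ∂_3 = (2 − 2) − 0 = 0, and there is no ∂_3, so H_2 = 0.

As a check, the Euler characteristic is 10 − 14 + 2 = -2, which agrees with 1 − 3 + 0 = -2.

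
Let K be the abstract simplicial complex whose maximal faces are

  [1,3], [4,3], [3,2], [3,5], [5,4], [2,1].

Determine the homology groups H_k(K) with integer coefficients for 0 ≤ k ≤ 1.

Order the vertices as 1 < 2 < 3 < 4 < 5. Listing each simplex with vertices in this order, K has dimension 1 with simplices:

  0-simplices (5): [1], [2], [3], [4], [5]
  1-simplices (6): [1,2], [1,3], [2,3], [3,4], [3,5], [4,5]

so the chain groups are C_0 ≅ Z^5, C_1 ≅ Z^6.

The boundary map ∂_1: C_1 → C_0 sends each edge [p,q] (with p < q) to q − p. For instance
  ∂[2,3] = [3] − [2].
This gives a 5×6 integer matrix of rank 4; reducing to Smith normal form yields diagonal entries (1,1,1,1).

Now H_k = ker ∂_k / im ∂_{k+1}, so:

  H_0: rank C_0 − rank ∂_1 = 5 − 4 = 1, and the invariant factors of ∂_1 are all 1, so H_0 = Z.
  H_1: rank ker ∂_1 − rank ∂_2 = (6 − 4) − 0 = 2, and there is no ∂_2, so H_1 = Z^2.

(K is a triangulation of a wedge of 2 circles.)

H_0 = Z,  H_1 = Z^2.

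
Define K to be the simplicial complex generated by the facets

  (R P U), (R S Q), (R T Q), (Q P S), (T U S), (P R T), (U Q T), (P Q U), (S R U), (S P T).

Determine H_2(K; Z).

H_2 ≅ 0.

Take the total order P < Q < R < S < T < U on the vertex set. Then K (dimension 2) consists of the simplices:

  0-simplices (6): P, Q, R, S, T, U
  1-simplices (15): PQ, PR, PS, PT, PU, QR, QS, QT, QU, RS, RT, RU, ST, SU, TU
  2-simplices (10): PQS, PQU, PRT, PRU, PST, QRS, QRT, QTU, RSU, STU

so the chain groups are C_0 ≅ Z^6, C_1 ≅ Z^15, C_2 ≅ Z^10.

Boundary ∂_1: C_1 → C_0 is given by ∂[p,q] = [q] − [p].
The resulting 6×15 matrix has rank 5, and its Smith normal form has invariant factors (1,1,1,1,1).

∂_2: C_2 → C_1 acts by ∂[p,q,r] = [q,r] − [p,r] + [p,q]. For instance
  ∂PST = ST − PT + PS,
  ∂PQS = QS − PS + PQ.
As a 15×10 matrix over Z this has rank 10, with invariant factors (1,1,1,1,1,1,1,1,1,2).

Reading off H_k = ker ∂_k / im ∂_{k+1}:

  H_2: rank ker ∂_2 − rank ∂_3 = (10 − 10) − 0 = 0, and there is no ∂_3, so H_2 ≅ 0.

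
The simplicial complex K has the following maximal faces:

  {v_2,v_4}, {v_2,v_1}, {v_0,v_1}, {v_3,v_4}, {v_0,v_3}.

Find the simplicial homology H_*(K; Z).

H_0 ≅ Z,  H_1 ≅ Z.

K has 5 vertices, 5 edges.
rank ∂_0 = 0, rank ∂_1 = 4 ⇒ b_0 = 5 − 0 − 4 = 1; all invariant factors of ∂_1 are 1 so no torsion. So H_0 ≅ Z.
rank ∂_1 = 4, rank ∂_2 = 0 ⇒ b_1 = 5 − 4 − 0 = 1. So H_1 ≅ Z.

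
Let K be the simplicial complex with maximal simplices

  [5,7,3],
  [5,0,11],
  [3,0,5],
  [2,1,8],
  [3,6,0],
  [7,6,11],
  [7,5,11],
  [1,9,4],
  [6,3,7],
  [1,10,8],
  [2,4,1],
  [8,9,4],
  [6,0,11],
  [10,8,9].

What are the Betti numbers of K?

Take the total order 0 < 1 < 2 < 3 < 4 < 5 < 6 < 7 < 8 < 9 < 10 < 11 on the vertex set. Then K (dimension 2) consists of the simplices:

  0-simplices (12): [0], [1], [2], [3], [4], [5], [6], [7], [8], [9], [10], [11]
  1-simplices (24): (24 of them)
  2-simplices (14): [0,3,5], [0,3,6], [0,5,11], [0,6,11], [1,2,4], [1,2,8], [1,4,9], [1,8,10], [3,5,7], [3,6,7], [4,8,9], [5,7,11], [6,7,11], [8,9,10]

giving chain groups C_0 ≅ Z^12, C_1 ≅ Z^24, C_2 ≅ Z^14.

The boundary map ∂_1: C_1 → C_0 sends each edge [p,q] (with p < q) to q − p.
The resulting 12×24 matrix has rank 10, and its Smith normal form has invariant factors (1,1,1,1,1,1,1,1,1,1).

Boundary ∂_2: C_2 → C_1 maps a triangle to the signed sum of its edges. For instance
  ∂[5,7,11] = [7,11] − [5,11] + [5,7],
  ∂[0,6,11] = [6,11] − [0,11] + [0,6].
As a 24×14 matrix over Z this has rank 13, with invariant factors (1,1,1,1,1,1,1,1,1,1,1,1,1).

From H_k ≅ ker(∂_k) / im(∂_{k+1}) we obtain:

  H_0: rank C_0 − rank ∂_1 = 12 − 10 = 2, and the invariant factors of ∂_1 are all 1, so H_0 = Z^2.
  H_1: rank ker ∂_1 − rank ∂_2 = (24 − 10) − 13 = 1, and the invariant factors of ∂_2 are all 1, so H_1 = Z.
  H_2: rank ker ∂_2 − rank ∂_3 = (14 − 13) − 0 = 1, and there is no ∂_3, so H_2 = Z.

(K is a triangulation of the disjoint union of the cylinder S^1 x I and the 2-sphere S^2.)

Hence the Betti numbers are b_0 = 2, b_1 = 1, b_2 = 1.

b_0 = 2, b_1 = 1, b_2 = 1.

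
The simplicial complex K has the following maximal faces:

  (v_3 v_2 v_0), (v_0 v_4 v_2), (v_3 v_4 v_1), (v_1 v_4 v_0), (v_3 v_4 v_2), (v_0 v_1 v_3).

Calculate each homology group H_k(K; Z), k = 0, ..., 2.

Fix the vertex order v_0 < v_1 < v_2 < v_3 < v_4 and write every simplex with vertices in increasing order. Then dim K = 2 and the simplices of K are:

  0-simplices (5): [v_0], [v_1], [v_2], [v_3], [v_4]
  1-simplices (9): [v_0,v_1], [v_0,v_2], [v_0,v_3], [v_0,v_4], [v_1,v_3], [v_1,v_4], [v_2,v_3], [v_2,v_4], [v_3,v_4]
  2-simplices (6): [v_0,v_1,v_3], [v_0,v_1,v_4], [v_0,v_2,v_3], [v_0,v_2,v_4], [v_1,v_3,v_4], [v_2,v_3,v_4]

Hence C_0 ≅ Z^5, C_1 ≅ Z^9, C_2 ≅ Z^6.

Boundary ∂_1: C_1 → C_0 is given by ∂[p,q] = [q] − [p]. For instance
  ∂[v_2,v_3] = [v_3] − [v_2].
The resulting 5×9 matrix has rank 4, and its Smith normal form has invariant factors (1,1,1,1).

∂_2: C_2 → C_1 maps a triangle to the signed sum of its edges. For instance
  ∂[v_0,v_2,v_3] = [v_2,v_3] − [v_0,v_3] + [v_0,v_2],
  ∂[v_0,v_1,v_4] = [v_1,v_4] − [v_0,v_4] + [v_0,v_1].
The 9×6 boundary matrix has rank 5 and Smith normal form diag(1,1,1,1,1).

Computing H_k = (kernel of ∂_k) / (image of ∂_{k+1}):

  H_0: rank C_0 − rank ∂_1 = 5 − 4 = 1, and the invariant factors of ∂_1 are all 1, so H_0 = Z.
  H_1: rank ker ∂_1 − rank ∂_2 = (9 − 4) − 5 = 0, and the invariant factors of ∂_2 are all 1, so H_1 = 0.
  H_2: rank ker ∂_2 − rank ∂_3 = (6 − 5) − 0 = 1, and there is no ∂_3, so H_2 = Z.

(K is a triangulation of the 2-sphere S^2.)

H_0 ≅ Z,  H_1 = 0,  H_2 ≅ Z.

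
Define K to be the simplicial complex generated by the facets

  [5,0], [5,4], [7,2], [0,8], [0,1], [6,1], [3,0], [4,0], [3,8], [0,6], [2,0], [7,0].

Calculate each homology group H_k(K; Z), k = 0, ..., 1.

H_0 = Z,  H_1 = Z^4.

Fix the vertex order 0 < 1 < 2 < 3 < 4 < 5 < 6 < 7 < 8 and write every simplex with vertices in increasing order. Then dim K = 1 and the simplices of K are:

  0-simplices (9): [0], [1], [2], [3], [4], [5], [6], [7], [8]
  1-simplices (12): [0,1], [0,2], [0,3], [0,4], [0,5], [0,6], [0,7], [0,8], [1,6], [2,7], [3,8], [4,5]

giving chain groups C_0 ≅ Z^9, C_1 ≅ Z^12.

∂_1: C_1 → C_0 sends each edge [p,q] (with p < q) to q − p. For instance
  ∂[0,6] = [6] − [0].
The resulting 9×12 matrix has rank 8, and its Smith normal form has invariant factors (1,1,1,1,1,1,1,1).

Reading off H_k = ker ∂_k / im ∂_{k+1}:

  H_0: rank C_0 − rank ∂_1 = 9 − 8 = 1, and the invariant factors of ∂_1 are all 1, so H_0 ≅ Z.
  H_1: rank ker ∂_1 − rank ∂_2 = (12 − 8) − 0 = 4, and there is no ∂_2, so H_1 ≅ Z^4.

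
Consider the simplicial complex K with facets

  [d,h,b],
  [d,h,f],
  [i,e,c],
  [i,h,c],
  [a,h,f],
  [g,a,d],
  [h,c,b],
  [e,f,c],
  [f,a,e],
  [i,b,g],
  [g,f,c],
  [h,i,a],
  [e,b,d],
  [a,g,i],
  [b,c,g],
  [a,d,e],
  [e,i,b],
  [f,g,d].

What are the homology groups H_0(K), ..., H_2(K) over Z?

H_0 = Z,  H_1 = Z ⊕ Z_2,  H_2 = 0.

Fix the vertex order a < b < c < d < e < f < g < h < i and write every simplex with vertices in increasing order. Then dim K = 2 and the simplices of K are:

  0-simplices (9): a, b, c, d, e, f, g, h, i
  1-simplices (27): ad, ae, af, ag, ah, ai, bc, bd, be, bg, bh, bi, ce, cf, cg, ch, ci, de, df, dg, dh, ef, ei, fg, fh, gi, hi
  2-simplices (18): ade, adg, aef, afh, agi, ahi, bcg, bch, bde, bdh, bei, bgi, cef, cei, cfg, chi, dfg, dfh

so the chain groups are C_0 ≅ Z^9, C_1 ≅ Z^27, C_2 ≅ Z^18.

Boundary ∂_1: C_1 → C_0 is given by ∂[p,q] = [q] − [p]. For instance
  ∂be = e − b.
The resulting 9×27 matrix has rank 8, and its Smith normal form has invariant factors (1,1,1,1,1,1,1,1).

∂_2: C_2 → C_1 maps a triangle to the signed sum of its edges. For instance
  ∂aef = ef − af + ae,
  ∂ade = de − ae + ad.
This gives a 27×18 integer matrix of rank 18; reducing to Smith normal form yields diagonal entries (1,1,1,1,1,1,1,1,1,1,1,1,1,1,1,1,1,2).

From H_k ≅ ker(∂_k) / im(∂_{k+1}) we obtain:

  H_0: rank C_0 − rank ∂_1 = 9 − 8 = 1, and the invariant factors of ∂_1 are all 1, so H_0 ≅ Z.
  H_1: rank ker ∂_1 − rank ∂_2 = (27 − 8) − 18 = 1, and ∂_2 has invariant factor 2 > 1, so H_1 ≅ Z ⊕ Z_2.
  H_2: rank ker ∂_2 − rank ∂_3 = (18 − 18) − 0 = 0, and there is no ∂_3, so H_2 ≅ 0.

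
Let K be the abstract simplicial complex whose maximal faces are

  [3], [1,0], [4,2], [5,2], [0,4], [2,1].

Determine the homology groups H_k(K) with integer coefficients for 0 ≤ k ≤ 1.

H_0 = Z^2,  H_1 = Z.

Fix the vertex order 0 < 1 < 2 < 3 < 4 < 5 and write every simplex with vertices in increasing order. Then dim K = 1 and the simplices of K are:

  0-simplices (6): [0], [1], [2], [3], [4], [5]
  1-simplices (5): [0,1], [0,4], [1,2], [2,4], [2,5]

giving chain groups C_0 ≅ Z^6, C_1 ≅ Z^5.

The boundary map ∂_1: C_1 → C_0 maps an edge to its endpoints' difference, ∂[p,q] = q − p. For instance
  ∂[0,1] = [1] − [0].
The 6×5 boundary matrix has rank 4 and Smith normal form diag(1,1,1,1).

Computing H_k = (kernel of ∂_k) / (image of ∂_{k+1}):

  H_0: rank C_0 − rank ∂_1 = 6 − 4 = 2, and the invariant factors of ∂_1 are all 1, so H_0 = Z^2.
  H_1: rank ker ∂_1 − rank ∂_2 = (5 − 4) − 0 = 1, and there is no ∂_2, so H_1 = Z.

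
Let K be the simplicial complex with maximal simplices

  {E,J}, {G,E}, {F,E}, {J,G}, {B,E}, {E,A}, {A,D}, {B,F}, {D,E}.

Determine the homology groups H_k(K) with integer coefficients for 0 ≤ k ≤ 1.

Order the vertices as A < B < D < E < F < G < J. Listing each simplex with vertices in this order, K has dimension 1 with simplices:

  0-simplices (7): A, B, D, E, F, G, J
  1-simplices (9): AD, AE, BE, BF, DE, EF, EG, EJ, GJ

giving chain groups C_0 ≅ Z^7, C_1 ≅ Z^9.

The boundary map ∂_1: C_1 → C_0 is given by ∂[p,q] = [q] − [p]. For instance
  ∂BE = E − B.
The 7×9 boundary matrix has rank 6 and Smith normal form diag(1,1,1,1,1,1).

From H_k ≅ ker(∂_k) / im(∂_{k+1}) we obtain:

  H_0: rank C_0 − rank ∂_1 = 7 − 6 = 1, and the invariant factors of ∂_1 are all 1, so H_0 ≅ Z.
  H_1: rank ker ∂_1 − rank ∂_2 = (9 − 6) − 0 = 3, and there is no ∂_2, so H_1 ≅ Z^3.

As a check, the Euler characteristic is 7 − 9 = -2, which agrees with 1 − 3 = -2.

H_0 ≅ Z,  H_1 ≅ Z^3.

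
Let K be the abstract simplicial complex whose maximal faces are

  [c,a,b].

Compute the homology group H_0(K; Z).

Fix the vertex order a < b < c and write every simplex with vertices in increasing order. Then dim K = 2 and the simplices of K are:

  0-simplices (3): a, b, c
  1-simplices (3): ab, ac, bc
  2-simplices (1): abc

so the chain groups are C_0 ≅ Z^3, C_1 ≅ Z^3, C_2 ≅ Z^1.

Boundary ∂_1: C_1 → C_0 sends each edge [p,q] (with p < q) to q − p.
As a 3×3 matrix over Z this has rank 2, with invariant factors (1,1).

The boundary map ∂_2: C_2 → C_1 maps a triangle to the signed sum of its edges. For instance
  ∂abc = bc − ac + ab.
The 3×1 boundary matrix has rank 1 and Smith normal form diag(1).

Reading off H_k = ker ∂_k / im ∂_{k+1}:

  H_0: rank C_0 − rank ∂_1 = 3 − 2 = 1, and the invariant factors of ∂_1 are all 1, so H_0 ≅ Z.

H_0 = Z.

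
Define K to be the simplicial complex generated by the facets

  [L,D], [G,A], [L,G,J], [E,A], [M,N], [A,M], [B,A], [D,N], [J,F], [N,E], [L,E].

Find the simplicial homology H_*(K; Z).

Order the vertices as A < B < D < E < F < G < J < L < M < N. Listing each simplex with vertices in this order, K has dimension 2 with simplices:

  0-simplices (10): A, B, D, E, F, G, J, L, M, N
  1-simplices (13): AB, AE, AG, AM, DL, DN, EL, EN, FJ, GJ, GL, JL, MN
  2-simplices (1): GJL

Hence C_0 ≅ Z^10, C_1 ≅ Z^13, C_2 ≅ Z^1.

∂_1: C_1 → C_0 is given by ∂[p,q] = [q] − [p]. For instance
  ∂MN = N − M.
As a 10×13 matrix over Z this has rank 9, with invariant factors (1,1,1,1,1,1,1,1,1).

The boundary map ∂_2: C_2 → C_1 sends each 2-simplex [p,q,r] to [q,r] − [p,r] + [p,q]. For instance
  ∂GJL = JL − GL + GJ.
The 13×1 boundary matrix has rank 1 and Smith normal form diag(1).

Now H_k = ker ∂_k / im ∂_{k+1}, so:

  H_0: rank C_0 − rank ∂_1 = 10 − 9 = 1, and the invariant factors of ∂_1 are all 1, so H_0 ≅ Z.
  H_1: rank ker ∂_1 − rank ∂_2 = (13 − 9) − 1 = 3, and the invariant factors of ∂_2 are all 1, so H_1 ≅ Z^3.
  H_2: rank ker ∂_2 − rank ∂_3 = (1 − 1) − 0 = 0, and there is no ∂_3, so H_2 ≅ 0.

As a check, the Euler characteristic is 10 − 13 + 1 = -2, which agrees with 1 − 3 + 0 = -2.

H_0 ≅ Z,  H_1 ≅ Z^3,  H_2 = 0.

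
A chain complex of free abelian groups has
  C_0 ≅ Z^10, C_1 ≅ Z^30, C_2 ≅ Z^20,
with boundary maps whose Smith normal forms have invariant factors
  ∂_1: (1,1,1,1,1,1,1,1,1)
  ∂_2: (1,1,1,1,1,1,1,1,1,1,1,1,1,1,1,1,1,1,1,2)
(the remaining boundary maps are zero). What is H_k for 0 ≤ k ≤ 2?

H_0: b_0 = 10 − 0 − 9 = 1; torsion from ∂_1 factors > 1: none. So H_0 = Z.
H_1: b_1 = 30 − 9 − 20 = 1; torsion from ∂_2 factors > 1: [2]. So H_1 = Z × Z/2.
H_2: b_2 = 20 − 20 − 0 = 0; torsion from ∂_3 factors > 1: none. So H_2 = 0.

H_0 = Z,  H_1 = Z × Z/2,  H_2 = 0.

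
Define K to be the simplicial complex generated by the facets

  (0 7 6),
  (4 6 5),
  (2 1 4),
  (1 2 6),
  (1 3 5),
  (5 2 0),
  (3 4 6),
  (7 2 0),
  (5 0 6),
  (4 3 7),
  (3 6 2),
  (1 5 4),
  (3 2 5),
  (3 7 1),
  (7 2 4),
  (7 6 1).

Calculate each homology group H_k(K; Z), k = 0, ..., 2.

H_0 ≅ Z,  H_1 ≅ Z^2,  H_2 ≅ Z.

Fix the vertex order 0 < 1 < 2 < 3 < 4 < 5 < 6 < 7 and write every simplex with vertices in increasing order. Then dim K = 2 and the simplices of K are:

  0-simplices (8): [0], [1], [2], [3], [4], [5], [6], [7]
  1-simplices (24): (24 of them)
  2-simplices (16): [0,2,5], [0,2,7], [0,5,6], [0,6,7], [1,2,4], [1,2,6], [1,3,5], [1,3,7], [1,4,5], [1,6,7], [2,3,5], [2,3,6], [2,4,7], [3,4,6], [3,4,7], [4,5,6]

giving chain groups C_0 ≅ Z^8, C_1 ≅ Z^24, C_2 ≅ Z^16.

The boundary map ∂_1: C_1 → C_0 is given by ∂[p,q] = [q] − [p]. For instance
  ∂[3,6] = [6] − [3].
The resulting 8×24 matrix has rank 7, and its Smith normal form has invariant factors (1,1,1,1,1,1,1).

∂_2: C_2 → C_1 acts by ∂[p,q,r] = [q,r] − [p,r] + [p,q]. For instance
  ∂[4,5,6] = [5,6] − [4,6] + [4,5],
  ∂[0,5,6] = [5,6] − [0,6] + [0,5].
The 24×16 boundary matrix has rank 15 and Smith normal form diag(1,1,1,1,1,1,1,1,1,1,1,1,1,1,1).

Reading off H_k = ker ∂_k / im ∂_{k+1}:

  H_0: rank C_0 − rank ∂_1 = 8 − 7 = 1, and the invariant factors of ∂_1 are all 1, so H_0 = Z.
  H_1: rank ker ∂_1 − rank ∂_2 = (24 − 7) − 15 = 2, and the invariant factors of ∂_2 are all 1, so H_1 = Z^2.
  H_2: rank ker ∂_2 − rank ∂_3 = (16 − 15) − 0 = 1, and there is no ∂_3, so H_2 = Z.

(K is a triangulation of the torus T^2.)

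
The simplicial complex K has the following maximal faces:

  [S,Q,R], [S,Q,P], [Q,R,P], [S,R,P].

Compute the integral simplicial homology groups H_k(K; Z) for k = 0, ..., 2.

K has 4 vertices, 6 edges, 4 triangles.
rank ∂_0 = 0, rank ∂_1 = 3 ⇒ b_0 = 4 − 0 − 3 = 1; all invariant factors of ∂_1 are 1 so no torsion. So H_0 = Z.
rank ∂_1 = 3, rank ∂_2 = 3 ⇒ b_1 = 6 − 3 − 3 = 0; all invariant factors of ∂_2 are 1 so no torsion. So H_1 = 0.
rank ∂_2 = 3, rank ∂_3 = 0 ⇒ b_2 = 4 − 3 − 0 = 1. So H_2 = Z.

H_0 = Z,  H_1 = 0,  H_2 = Z.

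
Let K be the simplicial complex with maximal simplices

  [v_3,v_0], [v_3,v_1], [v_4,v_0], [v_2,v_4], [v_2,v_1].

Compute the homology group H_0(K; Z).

K has 5 vertices, 5 edges.
rank ∂_0 = 0, rank ∂_1 = 4 ⇒ b_0 = 5 − 0 − 4 = 1; all invariant factors of ∂_1 are 1 so no torsion. So H_0 ≅ Z.

H_0 ≅ Z.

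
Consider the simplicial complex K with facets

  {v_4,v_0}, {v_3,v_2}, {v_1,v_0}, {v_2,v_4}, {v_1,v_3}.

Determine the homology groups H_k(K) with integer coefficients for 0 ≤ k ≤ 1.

H_0 ≅ Z,  H_1 ≅ Z.

Take the total order v_0 < v_1 < v_2 < v_3 < v_4 on the vertex set. Then K (dimension 1) consists of the simplices:

  0-simplices (5): [v_0], [v_1], [v_2], [v_3], [v_4]
  1-simplices (5): [v_0,v_1], [v_0,v_4], [v_1,v_3], [v_2,v_3], [v_2,v_4]

giving chain groups C_0 ≅ Z^5, C_1 ≅ Z^5.

The boundary map ∂_1: C_1 → C_0 sends each edge [p,q] (with p < q) to q − p. For instance
  ∂[v_2,v_4] = [v_4] − [v_2].
The resulting 5×5 matrix has rank 4, and its Smith normal form has invariant factors (1,1,1,1).

Now H_k = ker ∂_k / im ∂_{k+1}, so:

  H_0: rank C_0 − rank ∂_1 = 5 − 4 = 1, and the invariant factors of ∂_1 are all 1, so H_0 = Z.
  H_1: rank ker ∂_1 − rank ∂_2 = (5 − 4) − 0 = 1, and there is no ∂_2, so H_1 = Z.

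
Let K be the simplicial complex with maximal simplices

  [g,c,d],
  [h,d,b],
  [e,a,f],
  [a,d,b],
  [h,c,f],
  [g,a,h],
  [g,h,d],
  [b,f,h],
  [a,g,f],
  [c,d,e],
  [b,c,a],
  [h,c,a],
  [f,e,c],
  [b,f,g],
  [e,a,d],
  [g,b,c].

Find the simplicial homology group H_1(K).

Take the total order a < b < c < d < e < f < g < h on the vertex set. Then K (dimension 2) consists of the simplices:

  0-simplices (8): a, b, c, d, e, f, g, h
  1-simplices (24): ab, ac, ad, ae, af, ag, ah, bc, bd, bf, bg, bh, cd, ce, cf, cg, ch, de, dg, dh, ef, fg, fh, gh
  2-simplices (16): abc, abd, ach, ade, aef, afg, agh, bcg, bdh, bfg, bfh, cde, cdg, cef, cfh, dgh

so the chain groups are C_0 ≅ Z^8, C_1 ≅ Z^24, C_2 ≅ Z^16.

∂_1: C_1 → C_0 sends each edge [p,q] (with p < q) to q − p. For instance
  ∂cg = g − c.
This gives a 8×24 integer matrix of rank 7; reducing to Smith normal form yields diagonal entries (1,1,1,1,1,1,1).

Boundary ∂_2: C_2 → C_1 sends each 2-simplex [p,q,r] to [q,r] − [p,r] + [p,q]. For instance
  ∂ade = de − ae + ad,
  ∂cde = de − ce + cd.
This gives a 24×16 integer matrix of rank 15; reducing to Smith normal form yields diagonal entries (1,1,1,1,1,1,1,1,1,1,1,1,1,1,1).

Now H_k = ker ∂_k / im ∂_{k+1}, so:

  H_1: rank ker ∂_1 − rank ∂_2 = (24 − 7) − 15 = 2, and the invariant factors of ∂_2 are all 1, so H_1 ≅ Z^2.

H_1 = Z^2.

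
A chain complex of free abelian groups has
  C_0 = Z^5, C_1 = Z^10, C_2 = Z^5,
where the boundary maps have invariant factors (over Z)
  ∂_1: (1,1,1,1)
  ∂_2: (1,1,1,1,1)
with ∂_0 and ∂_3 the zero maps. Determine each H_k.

H_0 ≅ Z,  H_1 ≅ Z,  H_2 = 0.

H_0: b_0 = 5 − 0 − 4 = 1; torsion from ∂_1 factors > 1: none. So H_0 ≅ Z.
H_1: b_1 = 10 − 4 − 5 = 1; torsion from ∂_2 factors > 1: none. So H_1 ≅ Z.
H_2: b_2 = 5 − 5 − 0 = 0; torsion from ∂_3 factors > 1: none. So H_2 ≅ 0.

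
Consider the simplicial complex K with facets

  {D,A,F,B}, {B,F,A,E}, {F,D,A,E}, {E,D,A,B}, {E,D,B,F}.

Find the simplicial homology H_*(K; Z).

We work with the vertex ordering A < B < D < E < F. The simplices of K, each written with vertices in increasing order, are:

  0-simplices (5): A, B, D, E, F
  1-simplices (10): AB, AD, AE, AF, BD, BE, BF, DE, DF, EF
  2-simplices (10): ABD, ABE, ABF, ADE, ADF, AEF, BDE, BDF, BEF, DEF
  3-simplices (5): ABDE, ABDF, ABEF, ADEF, BDEF

giving chain groups C_0 ≅ Z^5, C_1 ≅ Z^10, C_2 ≅ Z^10, C_3 ≅ Z^5.

∂_1: C_1 → C_0 sends each edge [p,q] (with p < q) to q − p.
As a 5×10 matrix over Z this has rank 4, with invariant factors (1,1,1,1).

∂_2: C_2 → C_1 acts by ∂[p,q,r] = [q,r] − [p,r] + [p,q]. For instance
  ∂BEF = EF − BF + BE,
  ∂ADE = DE − AE + AD.
The resulting 10×10 matrix has rank 6, and its Smith normal form has invariant factors (1,1,1,1,1,1).

Boundary ∂_3: C_3 → C_2 sends each 3-simplex σ to the alternating sum Σ_i (−1)^i (σ with its i-th vertex removed). For instance
  ∂ADEF = DEF − AEF + ADF − ADE,
  ∂ABDF = BDF − ADF + ABF − ABD.
The 10×5 boundary matrix has rank 4 and Smith normal form diag(1,1,1,1).

Computing H_k = (kernel of ∂_k) / (image of ∂_{k+1}):

  H_0: rank C_0 − rank ∂_1 = 5 − 4 = 1, and the invariant factors of ∂_1 are all 1, so H_0 = Z.
  H_1: rank ker ∂_1 − rank ∂_2 = (10 − 4) − 6 = 0, and the invariant factors of ∂_2 are all 1, so H_1 = 0.
  H_2: rank ker ∂_2 − rank ∂_3 = (10 − 6) − 4 = 0, and the invariant factors of ∂_3 are all 1, so H_2 = 0.
  H_3: rank ker ∂_3 − rank ∂_4 = (5 − 4) − 0 = 1, and there is no ∂_4, so H_3 = Z.

(K is a triangulation of the 3-sphere S^3.)

H_0 = Z,  H_1 = 0,  H_2 = 0,  H_3 = Z.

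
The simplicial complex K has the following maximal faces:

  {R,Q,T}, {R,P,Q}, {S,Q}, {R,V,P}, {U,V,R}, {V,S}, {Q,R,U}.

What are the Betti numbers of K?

Order the vertices as P < Q < R < S < T < U < V. Listing each simplex with vertices in this order, K has dimension 2 with simplices:

  0-simplices (7): P, Q, R, S, T, U, V
  1-simplices (12): PQ, PR, PV, QR, QS, QT, QU, RT, RU, RV, SV, UV
  2-simplices (5): PQR, PRV, QRT, QRU, RUV

giving chain groups C_0 ≅ Z^7, C_1 ≅ Z^12, C_2 ≅ Z^5.

Boundary ∂_1: C_1 → C_0 is given by ∂[p,q] = [q] − [p]. For instance
  ∂SV = V − S.
The 7×12 boundary matrix has rank 6 and Smith normal form diag(1,1,1,1,1,1).

The boundary map ∂_2: C_2 → C_1 acts by ∂[p,q,r] = [q,r] − [p,r] + [p,q]. For instance
  ∂QRT = RT − QT + QR,
  ∂QRU = RU − QU + QR.
The resulting 12×5 matrix has rank 5, and its Smith normal form has invariant factors (1,1,1,1,1).

Reading off H_k = ker ∂_k / im ∂_{k+1}:

  H_0: rank C_0 − rank ∂_1 = 7 − 6 = 1, and the invariant factors of ∂_1 are all 1, so H_0 ≅ Z.
  H_1: rank ker ∂_1 − rank ∂_2 = (12 − 6) − 5 = 1, and the invariant factors of ∂_2 are all 1, so H_1 ≅ Z.
  H_2: rank ker ∂_2 − rank ∂_3 = (5 − 5) − 0 = 0, and there is no ∂_3, so H_2 ≅ 0.

Hence the Betti numbers are b_0 = 1, b_1 = 1, b_2 = 0.

b_0 = 1, b_1 = 1, b_2 = 0.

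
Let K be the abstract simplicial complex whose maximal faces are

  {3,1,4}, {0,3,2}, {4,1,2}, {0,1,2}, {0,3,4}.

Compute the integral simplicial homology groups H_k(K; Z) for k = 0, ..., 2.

Take the total order 0 < 1 < 2 < 3 < 4 on the vertex set. Then K (dimension 2) consists of the simplices:

  0-simplices (5): [0], [1], [2], [3], [4]
  1-simplices (10): [0,1], [0,2], [0,3], [0,4], [1,2], [1,3], [1,4], [2,3], [2,4], [3,4]
  2-simplices (5): [0,1,2], [0,2,3], [0,3,4], [1,2,4], [1,3,4]

Hence C_0 ≅ Z^5, C_1 ≅ Z^10, C_2 ≅ Z^5.

Boundary ∂_1: C_1 → C_0 sends each edge [p,q] (with p < q) to q − p. For instance
  ∂[0,2] = [2] − [0].
This gives a 5×10 integer matrix of rank 4; reducing to Smith normal form yields diagonal entries (1,1,1,1).

∂_2: C_2 → C_1 sends each 2-simplex [p,q,r] to [q,r] − [p,r] + [p,q]. For instance
  ∂[0,3,4] = [3,4] − [0,4] + [0,3],
  ∂[0,1,2] = [1,2] − [0,2] + [0,1].
This gives a 10×5 integer matrix of rank 5; reducing to Smith normal form yields diagonal entries (1,1,1,1,1).

From H_k ≅ ker(∂_k) / im(∂_{k+1}) we obtain:

  H_0: rank C_0 − rank ∂_1 = 5 − 4 = 1, and the invariant factors of ∂_1 are all 1, so H_0 = Z.
  H_1: rank ker ∂_1 − rank ∂_2 = (10 − 4) − 5 = 1, and the invariant factors of ∂_2 are all 1, so H_1 = Z.
  H_2: rank ker ∂_2 − rank ∂_3 = (5 − 5) − 0 = 0, and there is no ∂_3, so H_2 = 0.

H_0 = Z,  H_1 = Z,  H_2 = 0.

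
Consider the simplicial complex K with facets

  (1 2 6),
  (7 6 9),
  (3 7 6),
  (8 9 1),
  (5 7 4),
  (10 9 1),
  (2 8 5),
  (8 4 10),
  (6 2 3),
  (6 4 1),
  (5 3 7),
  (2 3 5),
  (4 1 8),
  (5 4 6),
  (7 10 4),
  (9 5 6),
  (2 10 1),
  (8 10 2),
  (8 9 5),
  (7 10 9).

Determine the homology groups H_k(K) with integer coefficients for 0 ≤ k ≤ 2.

Take the total order 1 < 2 < 3 < 4 < 5 < 6 < 7 < 8 < 9 < 10 on the vertex set. Then K (dimension 2) consists of the simplices:

  0-simplices (10): [1], [2], [3], [4], [5], [6], [7], [8], [9], [10]
  1-simplices (30): (30 of them)
  2-simplices (20): (20 of them)

Hence C_0 ≅ Z^10, C_1 ≅ Z^30, C_2 ≅ Z^20.

∂_1: C_1 → C_0 is given by ∂[p,q] = [q] − [p]. For instance
  ∂[1,9] = [9] − [1].
The 10×30 boundary matrix has rank 9 and Smith normal form diag(1,1,1,1,1,1,1,1,1).

∂_2: C_2 → C_1 sends each 2-simplex [p,q,r] to [q,r] − [p,r] + [p,q]. For instance
  ∂[1,8,9] = [8,9] − [1,9] + [1,8],
  ∂[4,5,7] = [5,7] − [4,7] + [4,5].
The 30×20 boundary matrix has rank 20 and Smith normal form diag(1,1,1,1,1,1,1,1,1,1,1,1,1,1,1,1,1,1,1,2).

Computing H_k = (kernel of ∂_k) / (image of ∂_{k+1}):

  H_0: rank C_0 − rank ∂_1 = 10 − 9 = 1, and the invariant factors of ∂_1 are all 1, so H_0 ≅ Z.
  H_1: rank ker ∂_1 − rank ∂_2 = (30 − 9) − 20 = 1, and ∂_2 has invariant factor 2 > 1, so H_1 ≅ Z ⊕ Z/2Z.
  H_2: rank ker ∂_2 − rank ∂_3 = (20 − 20) − 0 = 0, and there is no ∂_3, so H_2 ≅ 0.

As a check, the Euler characteristic is 10 − 30 + 20 = 0, which agrees with 1 − 1 + 0 = 0.

H_0 ≅ Z,  H_1 ≅ Z ⊕ Z/2Z,  H_2 = 0.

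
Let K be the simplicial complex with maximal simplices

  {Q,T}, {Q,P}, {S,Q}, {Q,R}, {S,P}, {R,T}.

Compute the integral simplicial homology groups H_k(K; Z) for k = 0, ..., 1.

H_0 ≅ Z,  H_1 ≅ Z^2.

Take the total order P < Q < R < S < T on the vertex set. Then K (dimension 1) consists of the simplices:

  0-simplices (5): P, Q, R, S, T
  1-simplices (6): PQ, PS, QR, QS, QT, RT

Hence C_0 ≅ Z^5, C_1 ≅ Z^6.

The boundary map ∂_1: C_1 → C_0 is given by ∂[p,q] = [q] − [p].
This gives a 5×6 integer matrix of rank 4; reducing to Smith normal form yields diagonal entries (1,1,1,1).

Computing H_k = (kernel of ∂_k) / (image of ∂_{k+1}):

  H_0: rank C_0 − rank ∂_1 = 5 − 4 = 1, and the invariant factors of ∂_1 are all 1, so H_0 ≅ Z.
  H_1: rank ker ∂_1 − rank ∂_2 = (6 − 4) − 0 = 2, and there is no ∂_2, so H_1 ≅ Z^2.

As a check, the Euler characteristic is 5 − 6 = -1, which agrees with 1 − 2 = -1.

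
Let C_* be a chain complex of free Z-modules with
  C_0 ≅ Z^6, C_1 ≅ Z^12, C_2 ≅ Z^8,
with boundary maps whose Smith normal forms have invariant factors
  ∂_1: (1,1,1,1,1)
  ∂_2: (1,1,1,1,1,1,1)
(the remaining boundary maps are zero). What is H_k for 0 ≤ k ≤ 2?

H_0 = Z,  H_1 = 0,  H_2 = Z.

H_0: b_0 = 6 − 0 − 5 = 1; torsion from ∂_1 factors > 1: none. So H_0 = Z.
H_1: b_1 = 12 − 5 − 7 = 0; torsion from ∂_2 factors > 1: none. So H_1 = 0.
H_2: b_2 = 8 − 7 − 0 = 1; torsion from ∂_3 factors > 1: none. So H_2 = Z.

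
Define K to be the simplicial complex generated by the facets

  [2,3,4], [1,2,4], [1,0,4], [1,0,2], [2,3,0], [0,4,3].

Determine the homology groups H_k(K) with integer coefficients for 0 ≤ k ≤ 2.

Order the vertices as 0 < 1 < 2 < 3 < 4. Listing each simplex with vertices in this order, K has dimension 2 with simplices:

  0-simplices (5): [0], [1], [2], [3], [4]
  1-simplices (9): [0,1], [0,2], [0,3], [0,4], [1,2], [1,4], [2,3], [2,4], [3,4]
  2-simplices (6): [0,1,2], [0,1,4], [0,2,3], [0,3,4], [1,2,4], [2,3,4]

so the chain groups are C_0 ≅ Z^5, C_1 ≅ Z^9, C_2 ≅ Z^6.

∂_1: C_1 → C_0 is given by ∂[p,q] = [q] − [p]. For instance
  ∂[1,2] = [2] − [1].
As a 5×9 matrix over Z this has rank 4, with invariant factors (1,1,1,1).

Boundary ∂_2: C_2 → C_1 acts by ∂[p,q,r] = [q,r] − [p,r] + [p,q]. For instance
  ∂[0,1,4] = [1,4] − [0,4] + [0,1],
  ∂[1,2,4] = [2,4] − [1,4] + [1,2].
As a 9×6 matrix over Z this has rank 5, with invariant factors (1,1,1,1,1).

Reading off H_k = ker ∂_k / im ∂_{k+1}:

  H_0: rank C_0 − rank ∂_1 = 5 − 4 = 1, and the invariant factors of ∂_1 are all 1, so H_0 = Z.
  H_1: rank ker ∂_1 − rank ∂_2 = (9 − 4) − 5 = 0, and the invariant factors of ∂_2 are all 1, so H_1 = 0.
  H_2: rank ker ∂_2 − rank ∂_3 = (6 − 5) − 0 = 1, and there is no ∂_3, so H_2 = Z.

As a check, the Euler characteristic is 5 − 9 + 6 = 2, which agrees with 1 − 0 + 1 = 2.

H_0 = Z,  H_1 = 0,  H_2 = Z.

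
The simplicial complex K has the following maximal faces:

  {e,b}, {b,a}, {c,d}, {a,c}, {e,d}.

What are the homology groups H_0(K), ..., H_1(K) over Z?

H_0 ≅ Z,  H_1 ≅ Z.

Order the vertices as a < b < c < d < e. Listing each simplex with vertices in this order, K has dimension 1 with simplices:

  0-simplices (5): a, b, c, d, e
  1-simplices (5): ab, ac, be, cd, de

giving chain groups C_0 ≅ Z^5, C_1 ≅ Z^5.

∂_1: C_1 → C_0 is given by ∂[p,q] = [q] − [p]. For instance
  ∂ac = c − a.
The 5×5 boundary matrix has rank 4 and Smith normal form diag(1,1,1,1).

From H_k ≅ ker(∂_k) / im(∂_{k+1}) we obtain:

  H_0: rank C_0 − rank ∂_1 = 5 − 4 = 1, and the invariant factors of ∂_1 are all 1, so H_0 ≅ Z.
  H_1: rank ker ∂_1 − rank ∂_2 = (5 − 4) − 0 = 1, and there is no ∂_2, so H_1 ≅ Z.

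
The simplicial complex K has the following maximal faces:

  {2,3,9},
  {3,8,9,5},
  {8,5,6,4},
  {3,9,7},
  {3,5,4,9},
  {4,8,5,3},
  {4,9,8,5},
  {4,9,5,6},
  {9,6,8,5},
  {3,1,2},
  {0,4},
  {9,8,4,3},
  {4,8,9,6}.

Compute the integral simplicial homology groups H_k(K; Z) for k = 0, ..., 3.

Take the total order 0 < 1 < 2 < 3 < 4 < 5 < 6 < 7 < 8 < 9 on the vertex set. Then K (dimension 3) consists of the simplices:

  0-simplices (10): [0], [1], [2], [3], [4], [5], [6], [7], [8], [9]
  1-simplices (21): [0,4], [1,2], [1,3], [2,3], [2,9], [3,4], [3,5], [3,7], [3,8], [3,9], [4,5], [4,6], [4,8], [4,9], [5,6], [5,8], [5,9], [6,8], [6,9], [7,9], [8,9]
  2-simplices (19): (19 of them)
  3-simplices (9): [3,4,5,8], [3,4,5,9], [3,4,8,9], [3,5,8,9], [4,5,6,8], [4,5,6,9], [4,5,8,9], [4,6,8,9], [5,6,8,9]

so the chain groups are C_0 ≅ Z^10, C_1 ≅ Z^21, C_2 ≅ Z^19, C_3 ≅ Z^9.

Boundary ∂_1: C_1 → C_0 sends each edge [p,q] (with p < q) to q − p. For instance
  ∂[4,6] = [6] − [4].
The 10×21 boundary matrix has rank 9 and Smith normal form diag(1,1,1,1,1,1,1,1,1).

∂_2: C_2 → C_1 acts by ∂[p,q,r] = [q,r] − [p,r] + [p,q]. For instance
  ∂[4,5,9] = [5,9] − [4,9] + [4,5],
  ∂[3,4,9] = [4,9] − [3,9] + [3,4].
As a 21×19 matrix over Z this has rank 12, with invariant factors (1,1,1,1,1,1,1,1,1,1,1,1).

Boundary ∂_3: C_3 → C_2 sends each 3-simplex σ to the alternating sum Σ_i (−1)^i (σ with its i-th vertex removed). For instance
  ∂[4,5,8,9] = [5,8,9] − [4,8,9] + [4,5,9] − [4,5,8],
  ∂[3,4,8,9] = [4,8,9] − [3,8,9] + [3,4,9] − [3,4,8].
The resulting 19×9 matrix has rank 7, and its Smith normal form has invariant factors (1,1,1,1,1,1,1).

Now H_k = ker ∂_k / im ∂_{k+1}, so:

  H_0: rank C_0 − rank ∂_1 = 10 − 9 = 1, and the invariant factors of ∂_1 are all 1, so H_0 ≅ Z.
  H_1: rank ker ∂_1 − rank ∂_2 = (21 − 9) − 12 = 0, and the invariant factors of ∂_2 are all 1, so H_1 ≅ 0.
  H_2: rank ker ∂_2 − rank ∂_3 = (19 − 12) − 7 = 0, and the invariant factors of ∂_3 are all 1, so H_2 ≅ 0.
  H_3: rank ker ∂_3 − rank ∂_4 = (9 − 7) − 0 = 2, and there is no ∂_4, so H_3 ≅ Z^2.

H_0 = Z,  H_1 = 0,  H_2 = 0,  H_3 = Z^2.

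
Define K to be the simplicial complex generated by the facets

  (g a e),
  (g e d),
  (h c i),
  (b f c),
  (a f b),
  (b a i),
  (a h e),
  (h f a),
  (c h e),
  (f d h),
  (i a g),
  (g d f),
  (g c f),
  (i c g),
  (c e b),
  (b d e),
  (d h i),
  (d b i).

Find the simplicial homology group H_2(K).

H_2 ≅ Z.

We work with the vertex ordering a < b < c < d < e < f < g < h < i. The simplices of K, each written with vertices in increasing order, are:

  0-simplices (9): a, b, c, d, e, f, g, h, i
  1-simplices (27): ab, ae, af, ag, ah, ai, bc, bd, be, bf, bi, ce, cf, cg, ch, ci, de, df, dg, dh, di, eg, eh, fg, fh, gi, hi
  2-simplices (18): abf, abi, aeg, aeh, afh, agi, bce, bcf, bde, bdi, ceh, cfg, cgi, chi, deg, dfg, dfh, dhi

so the chain groups are C_0 ≅ Z^9, C_1 ≅ Z^27, C_2 ≅ Z^18.

Boundary ∂_1: C_1 → C_0 is given by ∂[p,q] = [q] − [p].
The resulting 9×27 matrix has rank 8, and its Smith normal form has invariant factors (1,1,1,1,1,1,1,1).

The boundary map ∂_2: C_2 → C_1 sends each 2-simplex [p,q,r] to [q,r] − [p,r] + [p,q]. For instance
  ∂cfg = fg − cg + cf,
  ∂bde = de − be + bd.
This gives a 27×18 integer matrix of rank 17; reducing to Smith normal form yields diagonal entries (1,1,1,1,1,1,1,1,1,1,1,1,1,1,1,1,1).

Now H_k = ker ∂_k / im ∂_{k+1}, so:

  H_2: rank ker ∂_2 − rank ∂_3 = (18 − 17) − 0 = 1, and there is no ∂_3, so H_2 = Z.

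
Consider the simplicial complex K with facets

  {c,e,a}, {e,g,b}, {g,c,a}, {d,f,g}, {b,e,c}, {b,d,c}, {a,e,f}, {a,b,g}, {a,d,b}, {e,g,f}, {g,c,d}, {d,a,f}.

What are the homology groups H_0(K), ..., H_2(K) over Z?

K has 7 vertices, 18 edges, 12 triangles.
rank ∂_0 = 0, rank ∂_1 = 6 ⇒ b_0 = 7 − 0 − 6 = 1; all invariant factors of ∂_1 are 1 so no torsion. So H_0 ≅ Z.
rank ∂_1 = 6, rank ∂_2 = 12 ⇒ b_1 = 18 − 6 − 12 = 0; ∂_2 has invariant factor(s) [2] giving torsion. So H_1 ≅ Z/2Z.
rank ∂_2 = 12, rank ∂_3 = 0 ⇒ b_2 = 12 − 12 − 0 = 0. So H_2 ≅ 0.

H_0 ≅ Z,  H_1 ≅ Z/2Z,  H_2 = 0.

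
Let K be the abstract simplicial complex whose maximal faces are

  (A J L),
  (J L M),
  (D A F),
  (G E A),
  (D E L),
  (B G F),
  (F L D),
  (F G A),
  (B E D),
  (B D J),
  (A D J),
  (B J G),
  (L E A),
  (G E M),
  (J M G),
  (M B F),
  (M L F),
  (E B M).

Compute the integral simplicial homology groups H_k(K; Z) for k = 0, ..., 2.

K has 9 vertices, 27 edges, 18 triangles.
rank ∂_0 = 0, rank ∂_1 = 8 ⇒ b_0 = 9 − 0 − 8 = 1; all invariant factors of ∂_1 are 1 so no torsion. So H_0 ≅ Z.
rank ∂_1 = 8, rank ∂_2 = 18 ⇒ b_1 = 27 − 8 − 18 = 1; ∂_2 has invariant factor(s) [2] giving torsion. So H_1 ≅ Z ⊕ Z/2Z.
rank ∂_2 = 18, rank ∂_3 = 0 ⇒ b_2 = 18 − 18 − 0 = 0. So H_2 ≅ 0.

H_0 ≅ Z,  H_1 ≅ Z ⊕ Z/2Z,  H_2 = 0.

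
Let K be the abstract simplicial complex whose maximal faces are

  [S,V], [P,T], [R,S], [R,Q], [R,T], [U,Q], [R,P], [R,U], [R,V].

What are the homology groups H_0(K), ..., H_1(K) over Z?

H_0 ≅ Z,  H_1 ≅ Z^3.

We work with the vertex ordering P < Q < R < S < T < U < V. The simplices of K, each written with vertices in increasing order, are:

  0-simplices (7): P, Q, R, S, T, U, V
  1-simplices (9): PR, PT, QR, QU, RS, RT, RU, RV, SV

so the chain groups are C_0 ≅ Z^7, C_1 ≅ Z^9.

Boundary ∂_1: C_1 → C_0 is given by ∂[p,q] = [q] − [p]. For instance
  ∂RU = U − R.
The 7×9 boundary matrix has rank 6 and Smith normal form diag(1,1,1,1,1,1).

Now H_k = ker ∂_k / im ∂_{k+1}, so:

  H_0: rank C_0 − rank ∂_1 = 7 − 6 = 1, and the invariant factors of ∂_1 are all 1, so H_0 ≅ Z.
  H_1: rank ker ∂_1 − rank ∂_2 = (9 − 6) − 0 = 3, and there is no ∂_2, so H_1 ≅ Z^3.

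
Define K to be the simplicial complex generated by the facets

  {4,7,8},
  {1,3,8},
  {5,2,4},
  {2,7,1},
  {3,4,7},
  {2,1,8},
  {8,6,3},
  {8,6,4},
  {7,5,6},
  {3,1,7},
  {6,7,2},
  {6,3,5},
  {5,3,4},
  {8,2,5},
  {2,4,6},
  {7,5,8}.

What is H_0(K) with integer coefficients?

H_0 = Z.

Order the vertices as 1 < 2 < 3 < 4 < 5 < 6 < 7 < 8. Listing each simplex with vertices in this order, K has dimension 2 with simplices:

  0-simplices (8): [1], [2], [3], [4], [5], [6], [7], [8]
  1-simplices (24): (24 of them)
  2-simplices (16): [1,2,7], [1,2,8], [1,3,7], [1,3,8], [2,4,5], [2,4,6], [2,5,8], [2,6,7], [3,4,5], [3,4,7], [3,5,6], [3,6,8], [4,6,8], [4,7,8], [5,6,7], [5,7,8]

giving chain groups C_0 ≅ Z^8, C_1 ≅ Z^24, C_2 ≅ Z^16.

∂_1: C_1 → C_0 is given by ∂[p,q] = [q] − [p]. For instance
  ∂[2,8] = [8] − [2].
The resulting 8×24 matrix has rank 7, and its Smith normal form has invariant factors (1,1,1,1,1,1,1).

∂_2: C_2 → C_1 sends each 2-simplex [p,q,r] to [q,r] − [p,r] + [p,q]. For instance
  ∂[2,4,6] = [4,6] − [2,6] + [2,4],
  ∂[1,3,7] = [3,7] − [1,7] + [1,3].
The 24×16 boundary matrix has rank 15 and Smith normal form diag(1,1,1,1,1,1,1,1,1,1,1,1,1,1,1).

Now H_k = ker ∂_k / im ∂_{k+1}, so:

  H_0: rank C_0 − rank ∂_1 = 8 − 7 = 1, and the invariant factors of ∂_1 are all 1, so H_0 = Z.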